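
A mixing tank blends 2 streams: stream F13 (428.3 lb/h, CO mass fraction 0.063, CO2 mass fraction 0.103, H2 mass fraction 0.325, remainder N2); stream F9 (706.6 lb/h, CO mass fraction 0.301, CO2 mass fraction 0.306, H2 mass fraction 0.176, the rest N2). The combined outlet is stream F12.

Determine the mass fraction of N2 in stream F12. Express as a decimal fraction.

Total flow out = 428.3 + 706.6 = 1134.9 lb/h.
N2 in = 428.3×0.509 + 706.6×0.217 = 371.34 lb/h.
N2 mass fraction in F12 = 371.34/1134.9 = 0.327.

0.327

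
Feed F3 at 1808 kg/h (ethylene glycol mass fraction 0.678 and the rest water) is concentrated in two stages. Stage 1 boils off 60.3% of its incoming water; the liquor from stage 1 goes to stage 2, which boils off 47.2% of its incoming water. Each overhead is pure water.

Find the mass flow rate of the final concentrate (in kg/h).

water in feed = 1808×0.322 = 582.18 kg/h.
After stage 1: water left = (1−0.603)×582.18 = 231.12; stream total = 1456.9 kg/h.
After stage 2: water left = (1−0.472)×231.12 = 122.03; final concentrate = 1347.9 kg/h.

1348 kg/h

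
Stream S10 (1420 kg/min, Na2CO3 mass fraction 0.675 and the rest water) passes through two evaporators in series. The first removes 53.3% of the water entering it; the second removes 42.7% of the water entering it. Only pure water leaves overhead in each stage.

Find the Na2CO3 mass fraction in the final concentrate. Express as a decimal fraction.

water in feed = 1420×0.325 = 461.5 kg/min.
After stage 1: water left = (1−0.533)×461.5 = 215.52; stream total = 1174 kg/min.
After stage 2: water left = (1−0.427)×215.52 = 123.49; final concentrate = 1082 kg/min.
Na2CO3 fraction = 958.5/1082 = 0.886.

0.886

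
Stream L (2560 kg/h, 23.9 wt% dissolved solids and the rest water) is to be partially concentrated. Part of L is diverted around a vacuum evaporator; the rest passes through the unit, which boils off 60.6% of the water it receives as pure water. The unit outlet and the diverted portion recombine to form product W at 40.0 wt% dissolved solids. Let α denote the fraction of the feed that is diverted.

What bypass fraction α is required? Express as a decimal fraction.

0.127

All 2560×0.239 = 611.84 kg/h of dissolved solids reaches W, so W = 611.84/0.400 = 1529.6 kg/h and vapour = 1030.4 kg/h.
The evaporator receives (1−α)·2560 of feed at 0.761 water and removes 0.606 of that water:
0.606×0.761×(1−α)×2560 = 1030.4
(1−α) = 1030.4/1180.6 = 0.8728;  α = 0.1272.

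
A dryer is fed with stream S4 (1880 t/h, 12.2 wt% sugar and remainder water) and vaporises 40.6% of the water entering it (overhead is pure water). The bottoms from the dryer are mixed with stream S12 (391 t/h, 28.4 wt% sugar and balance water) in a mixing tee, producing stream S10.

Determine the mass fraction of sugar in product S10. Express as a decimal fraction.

Vapour removed = 0.406×0.878×1880 = 670.16 t/h; concentrate = 1209.8 t/h.
sugar reaching the mixer = 229.36 (from concentrate) + 391×0.284 = 340.4 t/h.
Product flow = 1209.8 + 391 = 1600.8 t/h; sugar fraction = 0.213.

0.213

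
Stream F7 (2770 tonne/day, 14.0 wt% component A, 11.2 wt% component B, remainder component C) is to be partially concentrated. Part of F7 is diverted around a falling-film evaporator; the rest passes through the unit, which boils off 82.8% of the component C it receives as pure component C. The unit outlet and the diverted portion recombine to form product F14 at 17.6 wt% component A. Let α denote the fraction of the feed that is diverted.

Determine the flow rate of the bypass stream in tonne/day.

All 2770×0.140 = 387.8 tonne/day of component A reaches F14, so F14 = 387.8/0.176 = 2203.4 tonne/day and vapour = 566.59 tonne/day.
The evaporator receives (1−α)·2770 of feed at 0.748 component C and removes 0.828 of that component C:
0.828×0.748×(1−α)×2770 = 566.59
(1−α) = 566.59/1715.6 = 0.3303;  α = 0.6697.
Bypass flow = 0.6697×2770 = 1855.2 tonne/day.

1855 tonne/day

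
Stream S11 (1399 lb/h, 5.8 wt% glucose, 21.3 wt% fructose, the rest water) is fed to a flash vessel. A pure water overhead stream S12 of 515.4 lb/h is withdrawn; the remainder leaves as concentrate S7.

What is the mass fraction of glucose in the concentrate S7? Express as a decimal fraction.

glucose is not removed: 1399×0.058 = 81.142 lb/h of glucose enters S7.
Concentrate = 1399 − 515.4 = 883.6 lb/h.
Mass fraction = 81.142/883.6 = 0.092.

0.092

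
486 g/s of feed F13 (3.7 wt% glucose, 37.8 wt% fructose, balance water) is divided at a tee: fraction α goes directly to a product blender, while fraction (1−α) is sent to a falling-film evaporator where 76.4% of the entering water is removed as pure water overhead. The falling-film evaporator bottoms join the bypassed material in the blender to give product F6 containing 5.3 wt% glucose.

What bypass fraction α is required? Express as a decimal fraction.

0.325

All 486×0.037 = 17.982 g/s of glucose reaches F6, so F6 = 17.982/0.053 = 339.28 g/s and vapour = 146.72 g/s.
The evaporator receives (1−α)·486 of feed at 0.585 water and removes 0.764 of that water:
0.764×0.585×(1−α)×486 = 146.72
(1−α) = 146.72/217.21 = 0.6755;  α = 0.3245.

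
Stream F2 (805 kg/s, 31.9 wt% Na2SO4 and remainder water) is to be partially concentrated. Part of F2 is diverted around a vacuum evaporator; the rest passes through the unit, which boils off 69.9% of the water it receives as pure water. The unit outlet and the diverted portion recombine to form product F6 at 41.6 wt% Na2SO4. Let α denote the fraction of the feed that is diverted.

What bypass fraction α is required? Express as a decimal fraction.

All 805×0.319 = 256.8 kg/s of Na2SO4 reaches F6, so F6 = 256.8/0.416 = 617.3 kg/s and vapour = 187.7 kg/s.
The evaporator receives (1−α)·805 of feed at 0.681 water and removes 0.699 of that water:
0.699×0.681×(1−α)×805 = 187.7
(1−α) = 187.7/383.2 = 0.4898;  α = 0.5102.

0.510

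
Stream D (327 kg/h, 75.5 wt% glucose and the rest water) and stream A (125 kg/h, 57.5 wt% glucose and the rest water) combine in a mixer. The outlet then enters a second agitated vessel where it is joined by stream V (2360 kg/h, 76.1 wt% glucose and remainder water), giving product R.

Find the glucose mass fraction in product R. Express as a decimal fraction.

0.752

Overall, product flow = 2812 kg/h.
glucose in = 327×0.755 + 125×0.575 + 2360×0.761 = 2114.7 kg/h.
glucose fraction in R = 0.752.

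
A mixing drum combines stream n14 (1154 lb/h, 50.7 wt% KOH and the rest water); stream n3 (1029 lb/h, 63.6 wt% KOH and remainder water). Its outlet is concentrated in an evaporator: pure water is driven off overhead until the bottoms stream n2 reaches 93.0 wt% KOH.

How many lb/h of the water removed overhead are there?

KOH entering = 1154×0.507 + 1029×0.636 = 1239.5 lb/h.
All KOH reports to n2, so n2 = 1239.5/0.930 = 1332.8 lb/h.
Total feed = 2183 lb/h; overhead = 2183 − 1332.8 = 850.18 lb/h.

850.2 lb/h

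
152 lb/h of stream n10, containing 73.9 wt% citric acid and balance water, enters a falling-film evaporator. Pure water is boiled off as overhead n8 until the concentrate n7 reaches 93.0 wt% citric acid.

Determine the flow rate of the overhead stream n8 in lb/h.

31.22 lb/h

citric acid is conserved: 152×0.739 = 112.33 lb/h all reports to the concentrate.
Concentrate = 112.33/(target fraction) = 120.78 lb/h.
Overhead = 152 − 120.78 = 31.217 lb/h.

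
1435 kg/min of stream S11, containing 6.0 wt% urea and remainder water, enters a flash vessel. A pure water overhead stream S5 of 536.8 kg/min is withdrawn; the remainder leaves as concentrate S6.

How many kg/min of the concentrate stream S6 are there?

Concentrate = 1435 − 536.8 = 898.2 kg/min.

898.2 kg/min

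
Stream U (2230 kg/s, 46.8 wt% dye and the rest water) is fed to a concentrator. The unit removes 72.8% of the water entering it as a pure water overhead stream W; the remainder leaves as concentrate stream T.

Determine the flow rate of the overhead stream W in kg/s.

water entering = 2230×0.532 = 1186.4 kg/s; overhead removed = 0.728×1186.4 = 863.67 kg/s.

863.7 kg/s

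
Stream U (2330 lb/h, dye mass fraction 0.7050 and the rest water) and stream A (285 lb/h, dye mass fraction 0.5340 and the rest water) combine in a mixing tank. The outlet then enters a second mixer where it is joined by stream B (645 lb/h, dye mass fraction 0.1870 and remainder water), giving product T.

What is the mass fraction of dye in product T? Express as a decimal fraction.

Overall, product flow = 3260 lb/h.
dye in = 2330×0.705 + 285×0.534 + 645×0.187 = 1915.5 lb/h.
dye fraction in T = 0.5876.

0.5876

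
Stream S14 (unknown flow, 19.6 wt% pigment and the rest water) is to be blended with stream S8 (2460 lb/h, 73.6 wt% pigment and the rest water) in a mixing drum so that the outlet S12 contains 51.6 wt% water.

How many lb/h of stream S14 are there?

2152 lb/h

Let S14 be the unknown flow. Total out = 2460 + S14.
water balance: 649.44 + 0.804·S14 = 0.516·(2460 + S14)
(0.804 − 0.516)·S14 = 0.516×2460 − 649.44 = 619.92
S14 = 619.92 / 0.288 = 2152.5 lb/h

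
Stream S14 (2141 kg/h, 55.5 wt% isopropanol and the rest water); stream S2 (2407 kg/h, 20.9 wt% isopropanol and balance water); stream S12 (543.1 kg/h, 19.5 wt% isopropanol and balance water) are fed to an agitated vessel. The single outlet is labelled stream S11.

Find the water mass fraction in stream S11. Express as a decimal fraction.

0.647

Total flow out = 2141 + 2407 + 543.1 = 5091.1 kg/h.
water in = 2141×0.445 + 2407×0.791 + 543.1×0.805 = 3293.9 kg/h.
water mass fraction in S11 = 3293.9/5091.1 = 0.647.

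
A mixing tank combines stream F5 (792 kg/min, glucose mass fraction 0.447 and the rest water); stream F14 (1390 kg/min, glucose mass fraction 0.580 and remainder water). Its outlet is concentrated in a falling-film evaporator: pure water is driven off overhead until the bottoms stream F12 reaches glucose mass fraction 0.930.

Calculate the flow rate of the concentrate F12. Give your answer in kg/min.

glucose entering = 792×0.447 + 1390×0.580 = 1160.2 kg/min.
All glucose reports to F12, so F12 = 1160.2/0.930 = 1247.6 kg/min.

1248 kg/min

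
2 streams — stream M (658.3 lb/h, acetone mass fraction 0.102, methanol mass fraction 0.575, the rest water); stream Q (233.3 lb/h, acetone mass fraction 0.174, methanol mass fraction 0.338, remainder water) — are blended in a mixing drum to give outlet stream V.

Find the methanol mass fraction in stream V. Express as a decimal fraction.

Total flow out = 658.3 + 233.3 = 891.6 lb/h.
methanol in = 658.3×0.575 + 233.3×0.338 = 457.38 lb/h.
methanol mass fraction in V = 457.38/891.6 = 0.513.

0.513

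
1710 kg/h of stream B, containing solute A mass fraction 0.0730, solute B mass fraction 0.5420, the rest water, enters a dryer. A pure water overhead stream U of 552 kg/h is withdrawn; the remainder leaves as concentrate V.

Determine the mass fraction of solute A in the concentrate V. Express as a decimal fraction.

0.1078

solute A is not removed: 1710×0.073 = 124.83 kg/h of solute A enters V.
Concentrate = 1710 − 552 = 1158 kg/h.
Mass fraction = 124.83/1158 = 0.1078.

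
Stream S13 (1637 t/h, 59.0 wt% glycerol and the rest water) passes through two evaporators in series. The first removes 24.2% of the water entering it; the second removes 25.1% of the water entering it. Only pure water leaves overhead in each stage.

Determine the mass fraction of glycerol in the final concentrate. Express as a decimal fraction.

0.717

water in feed = 1637×0.410 = 671.17 t/h.
After stage 1: water left = (1−0.242)×671.17 = 508.75; stream total = 1474.6 t/h.
After stage 2: water left = (1−0.251)×508.75 = 381.05; final concentrate = 1346.9 t/h.
glycerol fraction = 965.83/1346.9 = 0.717.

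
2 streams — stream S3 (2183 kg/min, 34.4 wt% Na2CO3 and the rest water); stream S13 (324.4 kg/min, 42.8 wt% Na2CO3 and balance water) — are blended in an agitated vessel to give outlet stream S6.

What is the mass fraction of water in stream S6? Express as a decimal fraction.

Total flow out = 2183 + 324.4 = 2507.4 kg/min.
water in = 2183×0.656 + 324.4×0.572 = 1617.6 kg/min.
water mass fraction in S6 = 1617.6/2507.4 = 0.6451.

0.6451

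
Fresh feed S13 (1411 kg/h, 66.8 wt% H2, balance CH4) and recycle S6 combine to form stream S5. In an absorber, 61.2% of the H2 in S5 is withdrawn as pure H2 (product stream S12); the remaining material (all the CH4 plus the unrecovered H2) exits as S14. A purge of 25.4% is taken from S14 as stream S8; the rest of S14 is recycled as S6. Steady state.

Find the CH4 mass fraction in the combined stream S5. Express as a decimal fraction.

0.582

CH4 enters only via S13 and leaves only via the purge: 1411×0.332 = 0.254×(CH4 in S14), and the absorber passes all CH4, so CH4 in S5 = CH4 in S14 = 1844.3 kg/h.
H2 in S5: m_A = 1411×0.668 + (1−0.254)·(1−0.612)·m_A, so m_A = 942.55/0.7106 = 1326.5 kg/h.
S5 = 1326.5 + 1844.3 = 3170.8 kg/h.
CH4 fraction in S5 = 1844.3/3170.8 = 0.582.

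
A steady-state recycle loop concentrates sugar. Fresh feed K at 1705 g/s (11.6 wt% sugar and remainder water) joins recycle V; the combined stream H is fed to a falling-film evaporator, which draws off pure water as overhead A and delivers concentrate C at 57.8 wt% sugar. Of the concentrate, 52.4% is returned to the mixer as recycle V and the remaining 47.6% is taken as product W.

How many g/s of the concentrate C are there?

718.9 g/s

Overall sugar balance (none leaves overhead): sugar in fresh feed = sugar in product, i.e. 1705×0.116 = (1−0.524)·C·0.578.
C = 197.78/(0.578×0.476) = 718.87 g/s.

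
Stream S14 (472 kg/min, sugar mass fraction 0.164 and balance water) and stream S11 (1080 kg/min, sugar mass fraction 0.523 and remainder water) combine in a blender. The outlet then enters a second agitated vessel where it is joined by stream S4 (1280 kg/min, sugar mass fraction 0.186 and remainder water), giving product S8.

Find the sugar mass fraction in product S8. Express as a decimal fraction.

Overall, product flow = 2832 kg/min.
sugar in = 472×0.164 + 1080×0.523 + 1280×0.186 = 880.33 kg/min.
sugar fraction in S8 = 0.311.

0.311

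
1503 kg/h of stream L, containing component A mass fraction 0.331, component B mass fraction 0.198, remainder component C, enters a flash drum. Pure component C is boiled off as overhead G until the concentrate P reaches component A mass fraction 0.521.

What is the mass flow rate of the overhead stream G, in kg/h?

548.1 kg/h

component A is conserved: 1503×0.331 = 497.49 kg/h all reports to the concentrate.
Concentrate = 497.49/(target fraction) = 954.88 kg/h.
Overhead = 1503 − 954.88 = 548.12 kg/h.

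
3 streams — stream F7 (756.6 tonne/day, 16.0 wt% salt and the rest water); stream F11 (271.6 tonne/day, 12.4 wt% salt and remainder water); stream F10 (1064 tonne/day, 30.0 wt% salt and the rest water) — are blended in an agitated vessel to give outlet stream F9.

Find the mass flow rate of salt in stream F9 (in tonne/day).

473.9 tonne/day

salt out = salt in = 756.6×0.160 + 271.6×0.124 + 1064×0.300 = 473.93 tonne/day.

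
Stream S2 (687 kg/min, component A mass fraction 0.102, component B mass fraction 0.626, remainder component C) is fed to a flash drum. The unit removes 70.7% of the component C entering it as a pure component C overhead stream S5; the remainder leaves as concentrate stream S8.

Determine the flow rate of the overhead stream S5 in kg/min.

component C entering = 687×0.272 = 186.86 kg/min; overhead removed = 0.707×186.86 = 132.11 kg/min.

132.1 kg/min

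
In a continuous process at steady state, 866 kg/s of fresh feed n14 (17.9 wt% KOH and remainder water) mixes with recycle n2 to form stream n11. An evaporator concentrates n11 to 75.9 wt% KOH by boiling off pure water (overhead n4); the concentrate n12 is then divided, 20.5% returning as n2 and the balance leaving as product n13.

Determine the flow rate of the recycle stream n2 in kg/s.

52.66 kg/s

Overall KOH balance (none leaves overhead): KOH in fresh feed = KOH in product, i.e. 866×0.179 = (1−0.205)·n12·0.759.
n12 = 155.01/(0.759×0.795) = 256.9 kg/s.
Recycle n2 = 0.205×256.9 = 52.664 kg/s.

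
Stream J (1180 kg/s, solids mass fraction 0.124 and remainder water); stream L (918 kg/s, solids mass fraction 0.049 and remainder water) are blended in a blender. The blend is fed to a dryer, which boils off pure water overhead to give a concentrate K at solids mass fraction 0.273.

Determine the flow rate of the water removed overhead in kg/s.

1397 kg/s

solids entering = 1180×0.124 + 918×0.049 = 191.3 kg/s.
All solids reports to K, so K = 191.3/0.273 = 700.74 kg/s.
Total feed = 2098 kg/s; overhead = 2098 − 700.74 = 1397.3 kg/s.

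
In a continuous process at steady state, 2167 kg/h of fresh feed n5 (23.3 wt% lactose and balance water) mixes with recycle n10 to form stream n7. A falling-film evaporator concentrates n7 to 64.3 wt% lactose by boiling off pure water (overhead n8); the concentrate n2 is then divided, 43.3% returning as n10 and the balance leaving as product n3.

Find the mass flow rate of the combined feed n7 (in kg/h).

Overall lactose balance (none leaves overhead): lactose in fresh feed = lactose in product, i.e. 2167×0.233 = (1−0.433)·n2·0.643.
n2 = 504.91/(0.643×0.567) = 1384.9 kg/h.
Recycle n10 = 0.433×1384.9 = 599.66 kg/h.
Combined feed n7 = 2167 + 599.66 = 2766.7 kg/h.

2767 kg/h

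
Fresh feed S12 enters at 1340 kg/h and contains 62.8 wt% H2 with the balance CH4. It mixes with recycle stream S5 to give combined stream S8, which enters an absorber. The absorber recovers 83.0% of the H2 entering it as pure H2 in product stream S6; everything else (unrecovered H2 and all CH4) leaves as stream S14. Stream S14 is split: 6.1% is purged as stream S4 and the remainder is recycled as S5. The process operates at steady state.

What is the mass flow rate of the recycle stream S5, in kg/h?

7833 kg/h

CH4 enters only via S12 and leaves only via the purge: 1340×0.372 = 0.061×(CH4 in S14), and the absorber passes all CH4, so CH4 in S8 = CH4 in S14 = 8171.8 kg/h.
H2 in S8: m_A = 1340×0.628 + (1−0.061)·(1−0.830)·m_A, so m_A = 841.52/0.8404 = 1001.4 kg/h.
S14 = (1−0.830)×1001.4 + 8171.8 = 8342 kg/h.
Recycle S5 = (1−0.061)×8342 = 7833.2 kg/h.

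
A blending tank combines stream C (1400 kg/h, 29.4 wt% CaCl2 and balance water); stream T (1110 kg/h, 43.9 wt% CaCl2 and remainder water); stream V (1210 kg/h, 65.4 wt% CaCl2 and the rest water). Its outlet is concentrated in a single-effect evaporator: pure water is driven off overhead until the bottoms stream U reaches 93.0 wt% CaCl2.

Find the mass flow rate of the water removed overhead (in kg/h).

CaCl2 entering = 1400×0.294 + 1110×0.439 + 1210×0.654 = 1690.2 kg/h.
All CaCl2 reports to U, so U = 1690.2/0.930 = 1817.5 kg/h.
Total feed = 3720 kg/h; overhead = 3720 − 1817.5 = 1902.5 kg/h.

1903 kg/h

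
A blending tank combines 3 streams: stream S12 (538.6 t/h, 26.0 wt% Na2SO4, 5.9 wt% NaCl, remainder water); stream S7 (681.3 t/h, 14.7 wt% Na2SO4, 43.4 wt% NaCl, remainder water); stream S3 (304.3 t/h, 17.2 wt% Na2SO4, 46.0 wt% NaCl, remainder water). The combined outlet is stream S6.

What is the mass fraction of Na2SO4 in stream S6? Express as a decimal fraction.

0.192

Total flow out = 538.6 + 681.3 + 304.3 = 1524.2 t/h.
Na2SO4 in = 538.6×0.260 + 681.3×0.147 + 304.3×0.172 = 292.53 t/h.
Na2SO4 mass fraction in S6 = 292.53/1524.2 = 0.192.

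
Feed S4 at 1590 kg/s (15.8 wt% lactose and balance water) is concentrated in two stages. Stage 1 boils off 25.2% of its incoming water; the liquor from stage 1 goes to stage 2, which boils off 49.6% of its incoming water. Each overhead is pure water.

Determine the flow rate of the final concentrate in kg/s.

water in feed = 1590×0.842 = 1338.8 kg/s.
After stage 1: water left = (1−0.252)×1338.8 = 1001.4; stream total = 1252.6 kg/s.
After stage 2: water left = (1−0.496)×1001.4 = 504.71; final concentrate = 755.93 kg/s.

755.9 kg/s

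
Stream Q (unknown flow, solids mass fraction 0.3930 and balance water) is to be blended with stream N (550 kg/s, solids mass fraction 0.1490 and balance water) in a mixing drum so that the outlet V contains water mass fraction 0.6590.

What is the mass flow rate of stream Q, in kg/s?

Let Q be the unknown flow. Total out = 550 + Q.
water balance: 468.05 + 0.607·Q = 0.659·(550 + Q)
(0.607 − 0.659)·Q = 0.659×550 − 468.05 = -105.6
Q = -105.6 / -0.052 = 2030.8 kg/s

2031 kg/s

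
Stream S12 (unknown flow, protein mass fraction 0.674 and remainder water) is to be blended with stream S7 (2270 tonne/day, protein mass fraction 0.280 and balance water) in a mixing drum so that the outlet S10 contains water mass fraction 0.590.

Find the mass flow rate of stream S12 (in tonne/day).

1118 tonne/day

Let S12 be the unknown flow. Total out = 2270 + S12.
water balance: 1634.4 + 0.326·S12 = 0.590·(2270 + S12)
(0.326 − 0.590)·S12 = 0.590×2270 − 1634.4 = -295.1
S12 = -295.1 / -0.264 = 1117.8 tonne/day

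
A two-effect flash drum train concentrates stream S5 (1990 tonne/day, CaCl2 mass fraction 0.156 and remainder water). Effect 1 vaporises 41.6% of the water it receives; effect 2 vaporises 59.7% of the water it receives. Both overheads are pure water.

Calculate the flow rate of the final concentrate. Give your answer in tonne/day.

water in feed = 1990×0.844 = 1679.6 tonne/day.
After stage 1: water left = (1−0.416)×1679.6 = 980.86; stream total = 1291.3 tonne/day.
After stage 2: water left = (1−0.597)×980.86 = 395.29; final concentrate = 705.73 tonne/day.

705.7 tonne/day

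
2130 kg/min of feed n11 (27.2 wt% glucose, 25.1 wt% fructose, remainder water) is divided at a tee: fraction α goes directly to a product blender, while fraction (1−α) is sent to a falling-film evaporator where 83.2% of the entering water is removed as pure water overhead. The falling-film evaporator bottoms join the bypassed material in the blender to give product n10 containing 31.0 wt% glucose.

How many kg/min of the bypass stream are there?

1472 kg/min

All 2130×0.272 = 579.36 kg/min of glucose reaches n10, so n10 = 579.36/0.310 = 1868.9 kg/min and vapour = 261.1 kg/min.
The evaporator receives (1−α)·2130 of feed at 0.477 water and removes 0.832 of that water:
0.832×0.477×(1−α)×2130 = 261.1
(1−α) = 261.1/845.32 = 0.3089;  α = 0.6911.
Bypass flow = 0.6911×2130 = 1472.1 kg/min.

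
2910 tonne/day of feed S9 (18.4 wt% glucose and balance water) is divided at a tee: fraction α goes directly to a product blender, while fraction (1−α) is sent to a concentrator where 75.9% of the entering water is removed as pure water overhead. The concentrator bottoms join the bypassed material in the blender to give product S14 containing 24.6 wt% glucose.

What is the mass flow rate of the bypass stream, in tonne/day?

1726 tonne/day

All 2910×0.184 = 535.44 tonne/day of glucose reaches S14, so S14 = 535.44/0.246 = 2176.6 tonne/day and vapour = 733.41 tonne/day.
The evaporator receives (1−α)·2910 of feed at 0.816 water and removes 0.759 of that water:
0.759×0.816×(1−α)×2910 = 733.41
(1−α) = 733.41/1802.3 = 0.4069;  α = 0.5931.
Bypass flow = 0.5931×2910 = 1725.8 tonne/day.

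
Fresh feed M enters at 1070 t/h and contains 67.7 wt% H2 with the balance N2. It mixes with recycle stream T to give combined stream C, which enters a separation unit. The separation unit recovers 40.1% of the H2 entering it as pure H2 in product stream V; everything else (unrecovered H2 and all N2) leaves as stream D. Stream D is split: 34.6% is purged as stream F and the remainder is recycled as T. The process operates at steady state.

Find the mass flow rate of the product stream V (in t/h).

477.6 t/h

H2 in C: m_A = 1070×0.677 + (1−0.346)·(1−0.401)·m_A, so m_A = 724.39/0.6083 = 1190.9 t/h.
Product V = 0.401×1190.9 = 477.56 t/h.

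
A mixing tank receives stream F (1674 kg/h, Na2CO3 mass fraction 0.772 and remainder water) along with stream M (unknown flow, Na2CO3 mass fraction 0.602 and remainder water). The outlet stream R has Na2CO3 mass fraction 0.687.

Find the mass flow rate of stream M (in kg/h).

Let M be the unknown flow. Total out = 1674 + M.
Na2CO3 balance: 1292.3 + 0.602·M = 0.687·(1674 + M)
(0.602 − 0.687)·M = 0.687×1674 − 1292.3 = -142.29
M = -142.29 / -0.085 = 1674 kg/h

1674 kg/h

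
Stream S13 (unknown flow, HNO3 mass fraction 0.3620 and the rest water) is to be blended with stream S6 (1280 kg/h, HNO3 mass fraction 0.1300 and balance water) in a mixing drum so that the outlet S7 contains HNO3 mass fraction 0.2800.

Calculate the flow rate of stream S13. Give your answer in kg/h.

2341 kg/h

Let S13 be the unknown flow. Total out = 1280 + S13.
HNO3 balance: 166.4 + 0.362·S13 = 0.280·(1280 + S13)
(0.362 − 0.280)·S13 = 0.280×1280 − 166.4 = 192
S13 = 192 / 0.082 = 2341.5 kg/h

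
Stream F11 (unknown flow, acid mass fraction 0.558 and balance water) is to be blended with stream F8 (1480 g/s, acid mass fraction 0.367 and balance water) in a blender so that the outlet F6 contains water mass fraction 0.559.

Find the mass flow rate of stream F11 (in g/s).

Let F11 be the unknown flow. Total out = 1480 + F11.
water balance: 936.84 + 0.442·F11 = 0.559·(1480 + F11)
(0.442 − 0.559)·F11 = 0.559×1480 − 936.84 = -109.52
F11 = -109.52 / -0.117 = 936.07 g/s

936.1 g/s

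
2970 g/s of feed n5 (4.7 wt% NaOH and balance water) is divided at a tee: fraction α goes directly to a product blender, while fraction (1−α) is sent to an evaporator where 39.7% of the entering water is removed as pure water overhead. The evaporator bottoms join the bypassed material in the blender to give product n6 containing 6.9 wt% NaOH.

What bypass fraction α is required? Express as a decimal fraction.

0.157

All 2970×0.047 = 139.59 g/s of NaOH reaches n6, so n6 = 139.59/0.069 = 2023 g/s and vapour = 946.96 g/s.
The evaporator receives (1−α)·2970 of feed at 0.953 water and removes 0.397 of that water:
0.397×0.953×(1−α)×2970 = 946.96
(1−α) = 946.96/1123.7 = 0.8427;  α = 0.1573.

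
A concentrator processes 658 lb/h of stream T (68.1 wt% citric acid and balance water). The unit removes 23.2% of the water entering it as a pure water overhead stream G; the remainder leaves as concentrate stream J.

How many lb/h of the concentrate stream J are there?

609.3 lb/h

water entering = 658×0.319 = 209.9 lb/h; overhead removed = 0.232×209.9 = 48.697 lb/h.
Concentrate = 658 − 48.697 = 609.3 lb/h.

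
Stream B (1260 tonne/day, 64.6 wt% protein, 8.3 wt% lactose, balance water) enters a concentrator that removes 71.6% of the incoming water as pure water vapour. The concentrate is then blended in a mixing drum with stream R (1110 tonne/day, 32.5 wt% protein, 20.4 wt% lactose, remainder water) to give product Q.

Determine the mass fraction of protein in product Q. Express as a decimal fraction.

Vapour removed = 0.716×0.271×1260 = 244.49 tonne/day; concentrate = 1015.5 tonne/day.
protein reaching the mixer = 813.96 (from concentrate) + 1110×0.325 = 1174.7 tonne/day.
Product flow = 1015.5 + 1110 = 2125.5 tonne/day; protein fraction = 0.5527.

0.5527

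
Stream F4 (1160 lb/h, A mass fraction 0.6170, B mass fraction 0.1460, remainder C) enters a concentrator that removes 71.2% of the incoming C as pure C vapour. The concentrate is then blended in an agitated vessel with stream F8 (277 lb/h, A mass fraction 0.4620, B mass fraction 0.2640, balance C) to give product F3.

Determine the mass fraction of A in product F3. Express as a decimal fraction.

Vapour removed = 0.712×0.237×1160 = 195.74 lb/h; concentrate = 964.26 lb/h.
A reaching the mixer = 715.72 (from concentrate) + 277×0.462 = 843.69 lb/h.
Product flow = 964.26 + 277 = 1241.3 lb/h; A fraction = 0.6797.

0.6797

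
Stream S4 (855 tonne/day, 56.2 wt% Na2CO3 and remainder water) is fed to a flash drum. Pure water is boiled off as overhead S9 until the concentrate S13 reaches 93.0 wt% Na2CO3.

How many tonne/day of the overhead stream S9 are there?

Na2CO3 is conserved: 855×0.562 = 480.51 tonne/day all reports to the concentrate.
Concentrate = 480.51/(target fraction) = 516.68 tonne/day.
Overhead = 855 − 516.68 = 338.32 tonne/day.

338.3 tonne/day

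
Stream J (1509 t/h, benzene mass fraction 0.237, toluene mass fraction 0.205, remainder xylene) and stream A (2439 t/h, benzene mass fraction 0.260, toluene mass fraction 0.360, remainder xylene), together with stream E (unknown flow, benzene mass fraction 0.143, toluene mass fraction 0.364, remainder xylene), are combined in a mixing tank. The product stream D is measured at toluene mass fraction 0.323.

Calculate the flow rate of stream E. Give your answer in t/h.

2142 t/h

Let E be the unknown flow. Total out = 3948 + E.
toluene balance: 1187.4 + 0.364·E = 0.323·(3948 + E)
(0.364 − 0.323)·E = 0.323×3948 − 1187.4 = 87.819
E = 87.819 / 0.041 = 2141.9 t/h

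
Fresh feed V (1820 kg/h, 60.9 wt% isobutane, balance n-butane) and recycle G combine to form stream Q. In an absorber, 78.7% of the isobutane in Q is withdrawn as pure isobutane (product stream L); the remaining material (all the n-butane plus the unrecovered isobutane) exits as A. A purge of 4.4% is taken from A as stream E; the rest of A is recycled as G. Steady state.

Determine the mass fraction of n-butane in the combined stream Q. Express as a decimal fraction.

n-butane enters only via V and leaves only via the purge: 1820×0.391 = 0.044×(n-butane in A), and the absorber passes all n-butane, so n-butane in Q = n-butane in A = 16173 kg/h.
isobutane in Q: m_A = 1820×0.609 + (1−0.044)·(1−0.787)·m_A, so m_A = 1108.4/0.7964 = 1391.8 kg/h.
Q = 1391.8 + 16173 = 17565 kg/h.
n-butane fraction in Q = 16173/17565 = 0.9208.

0.9208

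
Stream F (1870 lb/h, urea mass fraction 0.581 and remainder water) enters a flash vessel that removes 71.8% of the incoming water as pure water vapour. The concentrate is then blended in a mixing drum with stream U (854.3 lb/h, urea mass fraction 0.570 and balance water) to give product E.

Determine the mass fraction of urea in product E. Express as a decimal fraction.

Vapour removed = 0.718×0.419×1870 = 562.57 lb/h; concentrate = 1307.4 lb/h.
urea reaching the mixer = 1086.5 (from concentrate) + 854.3×0.570 = 1573.4 lb/h.
Product flow = 1307.4 + 854.3 = 2161.7 lb/h; urea fraction = 0.728.

0.728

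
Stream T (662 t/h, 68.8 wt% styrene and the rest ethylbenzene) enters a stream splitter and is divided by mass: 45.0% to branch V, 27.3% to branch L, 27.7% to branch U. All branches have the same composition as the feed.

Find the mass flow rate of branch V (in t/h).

297.9 t/h

Branch V flow = 0.450×662 = 297.9 t/h.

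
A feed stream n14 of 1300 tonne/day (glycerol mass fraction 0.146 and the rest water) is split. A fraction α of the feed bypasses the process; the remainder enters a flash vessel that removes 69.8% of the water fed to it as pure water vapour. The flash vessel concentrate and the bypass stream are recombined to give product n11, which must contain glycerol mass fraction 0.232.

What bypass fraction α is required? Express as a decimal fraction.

0.378

All 1300×0.146 = 189.8 tonne/day of glycerol reaches n11, so n11 = 189.8/0.232 = 818.1 tonne/day and vapour = 481.9 tonne/day.
The evaporator receives (1−α)·1300 of feed at 0.854 water and removes 0.698 of that water:
0.698×0.854×(1−α)×1300 = 481.9
(1−α) = 481.9/774.92 = 0.6219;  α = 0.3781.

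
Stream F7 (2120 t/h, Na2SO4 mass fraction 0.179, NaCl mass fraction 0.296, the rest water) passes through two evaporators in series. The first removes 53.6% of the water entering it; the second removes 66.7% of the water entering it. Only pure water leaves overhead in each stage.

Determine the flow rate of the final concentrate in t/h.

water in feed = 2120×0.525 = 1113 t/h.
After stage 1: water left = (1−0.536)×1113 = 516.43; stream total = 1523.4 t/h.
After stage 2: water left = (1−0.667)×516.43 = 171.97; final concentrate = 1179 t/h.

1179 t/h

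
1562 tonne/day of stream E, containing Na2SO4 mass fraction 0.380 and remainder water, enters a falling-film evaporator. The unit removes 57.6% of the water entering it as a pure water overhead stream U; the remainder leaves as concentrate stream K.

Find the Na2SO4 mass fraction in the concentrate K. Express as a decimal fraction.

0.591

Na2SO4 is not removed: 1562×0.380 = 593.56 tonne/day of Na2SO4 enters K.
water entering = 1562×0.620 = 968.44 tonne/day; overhead removed = 0.576×968.44 = 557.82 tonne/day.
Concentrate = 1562 − 557.82 = 1004.2 tonne/day.
Mass fraction = 593.56/1004.2 = 0.591.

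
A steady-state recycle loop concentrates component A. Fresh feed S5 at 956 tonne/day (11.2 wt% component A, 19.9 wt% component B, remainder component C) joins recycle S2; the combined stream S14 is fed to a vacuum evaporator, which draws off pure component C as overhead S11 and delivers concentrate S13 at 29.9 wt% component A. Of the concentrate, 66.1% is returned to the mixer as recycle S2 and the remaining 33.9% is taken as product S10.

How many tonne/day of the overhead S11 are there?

Overall component A balance (none leaves overhead): component A in fresh feed = component A in product, i.e. 956×0.112 = (1−0.661)·S13·0.299.
S13 = 107.07/(0.299×0.339) = 1056.3 tonne/day.
Recycle S2 = 0.661×1056.3 = 698.24 tonne/day.
Combined feed S14 = 956 + 698.24 = 1654.2 tonne/day.
Overhead S11 = S14 − S13 = 1654.2 − 1056.3 = 597.9 tonne/day.

597.9 tonne/day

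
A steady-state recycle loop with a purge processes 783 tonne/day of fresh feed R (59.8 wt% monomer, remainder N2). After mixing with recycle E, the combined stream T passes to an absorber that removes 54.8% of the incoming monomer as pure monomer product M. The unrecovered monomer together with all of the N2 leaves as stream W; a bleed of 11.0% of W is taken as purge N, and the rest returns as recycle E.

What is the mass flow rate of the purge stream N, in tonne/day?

353.7 tonne/day

N2 enters only via R and leaves only via the purge: 783×0.402 = 0.110×(N2 in W), and the absorber passes all N2, so N2 in T = N2 in W = 2861.5 tonne/day.
monomer in T: m_A = 783×0.598 + (1−0.110)·(1−0.548)·m_A, so m_A = 468.23/0.5977 = 783.37 tonne/day.
W = (1−0.548)×783.37 + 2861.5 = 3215.6 tonne/day.
Purge N = 0.110×3215.6 = 353.71 tonne/day.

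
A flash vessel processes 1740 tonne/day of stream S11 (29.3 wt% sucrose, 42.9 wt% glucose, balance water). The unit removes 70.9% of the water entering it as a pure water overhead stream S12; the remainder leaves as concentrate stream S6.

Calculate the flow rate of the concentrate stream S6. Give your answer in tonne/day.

water entering = 1740×0.278 = 483.72 tonne/day; overhead removed = 0.709×483.72 = 342.96 tonne/day.
Concentrate = 1740 − 342.96 = 1397 tonne/day.

1397 tonne/day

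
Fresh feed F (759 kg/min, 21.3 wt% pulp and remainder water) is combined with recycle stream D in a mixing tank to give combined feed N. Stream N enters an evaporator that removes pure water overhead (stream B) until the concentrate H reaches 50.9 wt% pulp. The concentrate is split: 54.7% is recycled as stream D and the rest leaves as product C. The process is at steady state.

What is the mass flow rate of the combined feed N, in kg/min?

Overall pulp balance (none leaves overhead): pulp in fresh feed = pulp in product, i.e. 759×0.213 = (1−0.547)·H·0.509.
H = 161.67/(0.509×0.453) = 701.14 kg/min.
Recycle D = 0.547×701.14 = 383.52 kg/min.
Combined feed N = 759 + 383.52 = 1142.5 kg/min.

1143 kg/min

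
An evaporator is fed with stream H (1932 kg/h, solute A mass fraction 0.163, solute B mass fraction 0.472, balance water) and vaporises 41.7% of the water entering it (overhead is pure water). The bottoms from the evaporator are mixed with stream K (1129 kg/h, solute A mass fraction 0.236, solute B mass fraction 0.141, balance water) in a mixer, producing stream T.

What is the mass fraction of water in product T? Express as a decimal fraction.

0.403

Vapour removed = 0.417×0.365×1932 = 294.06 kg/h; concentrate = 1637.9 kg/h.
water reaching the mixer = 411.12 (from concentrate) + 1129×0.623 = 1114.5 kg/h.
Product flow = 1637.9 + 1129 = 2766.9 kg/h; water fraction = 0.403.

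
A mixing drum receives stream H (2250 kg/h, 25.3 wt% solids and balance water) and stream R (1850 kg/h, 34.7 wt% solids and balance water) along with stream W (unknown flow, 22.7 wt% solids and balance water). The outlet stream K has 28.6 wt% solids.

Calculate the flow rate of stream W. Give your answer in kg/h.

654.2 kg/h

Let W be the unknown flow. Total out = 4100 + W.
solids balance: 1211.2 + 0.227·W = 0.286·(4100 + W)
(0.227 − 0.286)·W = 0.286×4100 − 1211.2 = -38.6
W = -38.6 / -0.059 = 654.24 kg/h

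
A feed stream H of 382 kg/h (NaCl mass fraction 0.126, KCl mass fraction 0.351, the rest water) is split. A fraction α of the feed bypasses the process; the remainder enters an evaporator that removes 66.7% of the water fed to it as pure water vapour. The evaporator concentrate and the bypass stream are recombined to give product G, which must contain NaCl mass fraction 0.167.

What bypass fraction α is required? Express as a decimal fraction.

0.296

All 382×0.126 = 48.132 kg/h of NaCl reaches G, so G = 48.132/0.167 = 288.22 kg/h and vapour = 93.784 kg/h.
The evaporator receives (1−α)·382 of feed at 0.523 water and removes 0.667 of that water:
0.667×0.523×(1−α)×382 = 93.784
(1−α) = 93.784/133.26 = 0.7038;  α = 0.2962.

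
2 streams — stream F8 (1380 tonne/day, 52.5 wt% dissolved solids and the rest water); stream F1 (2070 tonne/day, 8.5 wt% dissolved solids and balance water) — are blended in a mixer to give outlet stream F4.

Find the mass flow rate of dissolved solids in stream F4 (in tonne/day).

900.5 tonne/day

dissolved solids out = dissolved solids in = 1380×0.525 + 2070×0.085 = 900.45 tonne/day.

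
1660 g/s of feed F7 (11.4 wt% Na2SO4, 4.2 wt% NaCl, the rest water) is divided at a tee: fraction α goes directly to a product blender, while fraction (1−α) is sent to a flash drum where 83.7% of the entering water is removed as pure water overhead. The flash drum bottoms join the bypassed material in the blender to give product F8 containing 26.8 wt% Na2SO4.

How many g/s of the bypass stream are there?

All 1660×0.114 = 189.24 g/s of Na2SO4 reaches F8, so F8 = 189.24/0.268 = 706.12 g/s and vapour = 953.88 g/s.
The evaporator receives (1−α)·1660 of feed at 0.844 water and removes 0.837 of that water:
0.837×0.844×(1−α)×1660 = 953.88
(1−α) = 953.88/1172.7 = 0.8134;  α = 0.1866.
Bypass flow = 0.1866×1660 = 309.71 g/s.

309.7 g/s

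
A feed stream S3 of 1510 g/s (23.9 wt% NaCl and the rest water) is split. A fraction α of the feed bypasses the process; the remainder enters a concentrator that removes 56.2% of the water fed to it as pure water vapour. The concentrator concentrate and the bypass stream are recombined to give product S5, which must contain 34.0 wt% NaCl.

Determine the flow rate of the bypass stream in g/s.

461.2 g/s

All 1510×0.239 = 360.89 g/s of NaCl reaches S5, so S5 = 360.89/0.340 = 1061.4 g/s and vapour = 448.56 g/s.
The evaporator receives (1−α)·1510 of feed at 0.761 water and removes 0.562 of that water:
0.562×0.761×(1−α)×1510 = 448.56
(1−α) = 448.56/645.8 = 0.6946;  α = 0.3054.
Bypass flow = 0.3054×1510 = 461.19 g/s.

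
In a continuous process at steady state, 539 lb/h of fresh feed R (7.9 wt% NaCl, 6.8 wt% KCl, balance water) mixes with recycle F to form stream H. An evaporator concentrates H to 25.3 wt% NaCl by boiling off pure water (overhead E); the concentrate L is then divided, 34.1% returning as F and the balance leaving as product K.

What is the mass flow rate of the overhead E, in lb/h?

370.7 lb/h

Overall NaCl balance (none leaves overhead): NaCl in fresh feed = NaCl in product, i.e. 539×0.079 = (1−0.341)·L·0.253.
L = 42.581/(0.253×0.659) = 255.39 lb/h.
Recycle F = 0.341×255.39 = 87.089 lb/h.
Combined feed H = 539 + 87.089 = 626.09 lb/h.
Overhead E = H − L = 626.09 − 255.39 = 370.7 lb/h.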